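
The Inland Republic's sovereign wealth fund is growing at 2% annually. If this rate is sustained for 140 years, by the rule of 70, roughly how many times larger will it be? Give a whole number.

Doubling time ≈ 70/2 = 35.00 years.
140/35.00 ≈ 4 doublings, so about 2^4 = 16×.

about 16 times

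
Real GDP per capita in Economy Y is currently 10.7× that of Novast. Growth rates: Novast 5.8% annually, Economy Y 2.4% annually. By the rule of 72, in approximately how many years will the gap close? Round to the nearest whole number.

Novast gains on Economy Y at 5.8% − 2.4% = 3.4 points a year.
At that relative rate the gap halves every 72/3.4 ≈ 21.18 years.
A 10.7× gap takes log₂(10.7) ≈ 3.42 halvings to close: 3.42 × 21.18 ≈ 72 years.

72 years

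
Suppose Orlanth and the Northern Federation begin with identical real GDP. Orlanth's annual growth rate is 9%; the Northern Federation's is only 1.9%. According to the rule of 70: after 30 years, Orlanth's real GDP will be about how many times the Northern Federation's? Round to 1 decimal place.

roughly 8.2 times

Rate gap = 9% − 1.9% = 7.1 points.
The ratio doubles every 70/7.1 ≈ 9.86 years.
30/9.86 ≈ 3.04 doublings → ratio ≈ 2^3.04 ≈ 8.2.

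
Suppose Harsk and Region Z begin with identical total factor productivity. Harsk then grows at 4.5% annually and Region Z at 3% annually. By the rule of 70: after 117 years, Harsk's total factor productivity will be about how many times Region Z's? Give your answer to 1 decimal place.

approximately 5.7 times

Harsk pulls ahead at 1.5 pp per year, so the ratio doubles every 70/1.5 ≈ 46.67 years.
In 117 years that's 2.51 doublings: 2^2.51 ≈ 5.7.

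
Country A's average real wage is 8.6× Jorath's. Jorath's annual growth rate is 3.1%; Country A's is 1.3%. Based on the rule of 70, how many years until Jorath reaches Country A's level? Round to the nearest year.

The growth-rate gap is 3.1% − 1.3% = 1.8 percentage points.
So the ratio between them halves every 70/1.8 ≈ 38.89 years.
An 8.6× gap takes log₂(8.6) ≈ 3.10 halvings to close: 3.10 × 38.89 ≈ 121 years.

121 years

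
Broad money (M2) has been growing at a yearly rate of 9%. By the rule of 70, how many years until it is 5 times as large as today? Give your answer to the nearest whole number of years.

about 18 years

Doubling time ≈ 70/9 = 7.78 years.
5× is log₂ 5 ≈ 2.32 doublings, so ≈ 2.32 × 7.78 = 18 years.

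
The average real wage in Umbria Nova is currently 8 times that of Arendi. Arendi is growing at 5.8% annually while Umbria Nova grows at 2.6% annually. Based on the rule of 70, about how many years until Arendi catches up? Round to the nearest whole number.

Arendi gains on Umbria Nova at 5.8% − 2.6% = 3.2 points a year.
At that relative rate the gap halves every 70/3.2 ≈ 21.88 years.
An 8 times gap closes after 3 halvings: 3 × 21.88 ≈ 66 years.

about 66 years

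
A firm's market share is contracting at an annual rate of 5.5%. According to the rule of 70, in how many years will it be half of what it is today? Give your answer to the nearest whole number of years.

roughly 13 years

Falling at 5.5%, it halves about every 70/5.5 = 12.73 years.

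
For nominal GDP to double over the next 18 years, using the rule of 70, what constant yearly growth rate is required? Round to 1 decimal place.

70 / 18 ≈ 3.89, so about 3.9% per year.

≈ 3.9%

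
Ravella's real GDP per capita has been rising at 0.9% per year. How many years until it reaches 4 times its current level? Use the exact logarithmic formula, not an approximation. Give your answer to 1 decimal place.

154.7 years

t = ln(4) / ln(1 + 0.009) = 1.3863 / 0.008960 ≈ 154.72.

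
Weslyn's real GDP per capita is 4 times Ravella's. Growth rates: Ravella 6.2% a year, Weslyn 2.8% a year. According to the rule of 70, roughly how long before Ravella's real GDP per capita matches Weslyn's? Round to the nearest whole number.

The growth-rate gap is 6.2% − 2.8% = 3.4 percentage points.
So the ratio between them halves every 70/3.4 ≈ 20.59 years.
A 4 times gap closes after 2 halvings: 2 × 20.59 ≈ 41 years.

≈ 41 years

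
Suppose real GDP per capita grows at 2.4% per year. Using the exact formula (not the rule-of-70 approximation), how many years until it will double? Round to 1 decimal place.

29.2 years

t = ln(2) / ln(1 + 0.024) = 0.6931 / 0.023717 ≈ 29.22.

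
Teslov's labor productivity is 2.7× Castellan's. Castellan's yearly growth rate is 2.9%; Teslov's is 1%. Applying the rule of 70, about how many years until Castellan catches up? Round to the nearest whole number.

Castellan gains on Teslov at 2.9% − 1% = 1.9 points a year.
At that relative rate the gap halves every 70/1.9 ≈ 36.84 years.
A 2.7× gap takes log₂(2.7) ≈ 1.43 halvings to close: 1.43 × 36.84 ≈ 53 years.

≈ 53 years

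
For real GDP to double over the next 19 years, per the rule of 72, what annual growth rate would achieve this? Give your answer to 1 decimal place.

roughly 3.8%

72 / 19 ≈ 3.79, so about 3.8% annually.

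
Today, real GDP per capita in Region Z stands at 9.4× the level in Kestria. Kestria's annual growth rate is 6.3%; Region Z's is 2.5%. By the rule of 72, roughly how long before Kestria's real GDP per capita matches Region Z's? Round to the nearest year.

around 61 years

What matters is the difference: 3.8 pp.
Rule of 72 on the gap: the ratio halves every 72/3.8 ≈ 18.95 years.
A 9.4× gap takes log₂(9.4) ≈ 3.23 halvings to close: 3.23 × 18.95 ≈ 61 years.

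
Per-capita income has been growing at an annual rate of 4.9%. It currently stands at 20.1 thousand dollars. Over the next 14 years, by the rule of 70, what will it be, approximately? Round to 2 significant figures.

approximately 40 thousand dollars

It doubles every 70/4.9 ≈ 14.29 years, so 14 years is 0.98 doublings.
2^0.98 ≈ 1.97; 20.1 × 1.97 ≈ 40 thousand dollars.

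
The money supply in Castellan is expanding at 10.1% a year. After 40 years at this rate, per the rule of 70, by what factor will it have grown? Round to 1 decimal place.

≈ 54.6 times

Doubles every ≈ 6.93 years (70/10.1).
40 years is 5.77 doublings; 2^5.77 ≈ 54.6×.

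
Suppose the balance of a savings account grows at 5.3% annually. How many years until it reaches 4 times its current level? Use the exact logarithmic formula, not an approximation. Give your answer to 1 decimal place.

t = ln(4) / ln(1 + 0.053) = 1.3863 / 0.051643 ≈ 26.84.

26.8 years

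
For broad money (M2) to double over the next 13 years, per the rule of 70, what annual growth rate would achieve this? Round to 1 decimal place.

about 5.4%

70 / 13 ≈ 5.38, so about 5.4% a year.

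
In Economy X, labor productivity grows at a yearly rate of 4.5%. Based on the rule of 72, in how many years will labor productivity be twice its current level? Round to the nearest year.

16 years

Doubling time ≈ 72 / 4.5 = 16.00 years.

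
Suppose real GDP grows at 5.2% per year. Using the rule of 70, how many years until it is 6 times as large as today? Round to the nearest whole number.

At 5.2% it doubles every 70/5.2 ≈ 13.46 years.
Reaching 6× takes log₂(6) ≈ 2.58 doublings.
2.58 × 13.46 ≈ 35 years.

roughly 35 years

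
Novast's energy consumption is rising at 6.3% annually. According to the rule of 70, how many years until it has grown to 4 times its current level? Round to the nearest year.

around 22 years

One doubling takes 70/6.3 = 11.11 years.
Getting to 4× needs 2 doublings: 2 × 11.11 ≈ 22 years.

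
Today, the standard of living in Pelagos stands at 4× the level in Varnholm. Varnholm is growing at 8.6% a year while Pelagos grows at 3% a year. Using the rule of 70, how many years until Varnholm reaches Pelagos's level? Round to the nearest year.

around 25 years

Varnholm gains on Pelagos at 8.6% − 3% = 5.6 points a year.
At that relative rate the gap halves every 70/5.6 ≈ 12.50 years.
A 4× gap closes after 2 halvings: 2 × 12.50 ≈ 25 years.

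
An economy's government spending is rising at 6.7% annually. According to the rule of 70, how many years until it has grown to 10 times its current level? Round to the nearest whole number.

35 years

At 6.7% it doubles every 70/6.7 ≈ 10.45 years.
Reaching 10× takes log₂(10) ≈ 3.32 doublings.
3.32 × 10.45 ≈ 35 years.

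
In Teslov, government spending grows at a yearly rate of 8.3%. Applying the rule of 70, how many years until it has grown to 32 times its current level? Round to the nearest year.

At 8.3% it doubles every 70/8.3 ≈ 8.43 years.
Getting to 32× needs 5 doublings: 5 × 8.43 ≈ 42 years.

42 years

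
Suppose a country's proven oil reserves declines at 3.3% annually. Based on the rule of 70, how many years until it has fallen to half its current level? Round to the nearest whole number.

roughly 21 years

Falling at 3.3%, it halves about every 70/3.3 = 21.21 years.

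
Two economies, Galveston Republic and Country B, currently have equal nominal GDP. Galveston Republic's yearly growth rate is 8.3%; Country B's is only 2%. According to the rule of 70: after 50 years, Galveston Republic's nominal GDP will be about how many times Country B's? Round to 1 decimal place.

Galveston Republic pulls ahead at 6.3 pp per year, so the ratio doubles every 70/6.3 ≈ 11.11 years.
In 50 years that's 4.50 doublings: 2^4.50 ≈ 22.6.

about 22.6 times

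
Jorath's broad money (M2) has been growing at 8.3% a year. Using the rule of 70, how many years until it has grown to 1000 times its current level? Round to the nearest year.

around 84 years

One doubling takes 70/8.3 = 8.43 years.
Reaching 1000× takes log₂(1000) ≈ 9.97 doublings.
9.97 × 8.43 ≈ 84 years.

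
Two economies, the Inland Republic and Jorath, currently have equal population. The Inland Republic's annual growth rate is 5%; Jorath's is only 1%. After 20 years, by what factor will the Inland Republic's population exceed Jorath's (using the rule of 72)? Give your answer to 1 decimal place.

≈ 2.2 times

the Inland Republic pulls ahead at 4 pp per year, so the ratio doubles every 72/4 ≈ 18.00 years.
In 20 years that's 1.11 doublings: 2^1.11 ≈ 2.2.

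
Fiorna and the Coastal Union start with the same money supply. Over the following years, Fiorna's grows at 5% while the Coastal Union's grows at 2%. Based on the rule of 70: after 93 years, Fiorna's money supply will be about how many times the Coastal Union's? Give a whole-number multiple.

Rate gap = 5% − 2% = 3 points.
The ratio doubles every 70/3 ≈ 23.33 years.
93/23.33 ≈ 3.99 doublings → ratio ≈ 2^3.99 ≈ 16.

16 times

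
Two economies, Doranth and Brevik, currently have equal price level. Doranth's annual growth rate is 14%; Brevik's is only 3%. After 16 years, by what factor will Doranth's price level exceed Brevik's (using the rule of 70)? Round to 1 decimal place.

roughly 5.7 times

Rate gap = 14% − 3% = 11 points.
The ratio doubles every 70/11 ≈ 6.36 years.
16/6.36 ≈ 2.52 doublings → ratio ≈ 2^2.52 ≈ 5.7.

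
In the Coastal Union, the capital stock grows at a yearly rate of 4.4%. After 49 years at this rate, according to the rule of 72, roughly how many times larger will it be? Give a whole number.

At 4.4% one doubling takes ≈ 16.36 years; 49 years is 3 of them, so ×8.

approximately 8 times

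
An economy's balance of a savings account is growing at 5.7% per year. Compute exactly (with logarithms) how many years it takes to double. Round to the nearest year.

t = ln(2) / ln(1 + 0.057) = 0.6931 / 0.055435 ≈ 12.50.
≈ 13 years.

13 years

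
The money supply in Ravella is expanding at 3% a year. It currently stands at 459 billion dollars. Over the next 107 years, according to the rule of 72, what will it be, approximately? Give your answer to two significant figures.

≈ 10000 billion dollars

It doubles every 72/3 ≈ 24.00 years, so 107 years is 4.46 doublings.
2^4.46 ≈ 22.01; 459 × 22.01 ≈ 10000 billion dollars.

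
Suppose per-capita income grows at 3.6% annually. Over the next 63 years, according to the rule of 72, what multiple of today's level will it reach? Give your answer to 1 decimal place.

approximately 8.9 times

Doubles every ≈ 20.00 years (72/3.6).
63 years is 3.15 doublings; 2^3.15 ≈ 8.9×.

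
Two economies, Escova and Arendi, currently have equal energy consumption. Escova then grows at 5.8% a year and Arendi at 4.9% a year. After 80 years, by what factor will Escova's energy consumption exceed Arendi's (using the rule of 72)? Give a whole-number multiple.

about 2 times

Rate gap = 5.8% − 4.9% = 0.9 points.
The ratio doubles every 72/0.9 ≈ 80.00 years.
80/80.00 ≈ 1.00 doublings → ratio ≈ 2^1.00 ≈ 2.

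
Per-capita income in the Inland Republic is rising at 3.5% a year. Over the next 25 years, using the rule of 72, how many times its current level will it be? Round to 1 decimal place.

2.3 times

Doubling time ≈ 72/3.5 = 20.57 years.
25 years / 20.57 ≈ 1.22 doublings → factor 2^1.22 ≈ 2.3.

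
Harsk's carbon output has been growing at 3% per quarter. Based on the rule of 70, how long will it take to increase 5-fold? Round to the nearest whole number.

Doubling time ≈ 70/3 = 23.33 quarters.
5× is log₂ 5 ≈ 2.32 doublings, so ≈ 2.32 × 23.33 = 54 quarters.

54 quarters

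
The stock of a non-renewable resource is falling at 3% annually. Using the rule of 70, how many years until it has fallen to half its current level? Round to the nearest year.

Falling at 3%, it halves about every 70/3 = 23.33 years.

about 23 years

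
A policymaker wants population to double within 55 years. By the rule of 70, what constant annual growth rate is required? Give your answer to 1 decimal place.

≈ 1.3%

70 / 55 ≈ 1.27, so about 1.3% a year.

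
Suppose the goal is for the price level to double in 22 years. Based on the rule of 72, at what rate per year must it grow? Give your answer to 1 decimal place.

around 3.3%

72 / 22 ≈ 3.27, so about 3.3% per year.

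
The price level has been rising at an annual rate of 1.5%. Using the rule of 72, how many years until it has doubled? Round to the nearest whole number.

around 48 years

Doubling time ≈ 72 / 1.5 = 48.00 years.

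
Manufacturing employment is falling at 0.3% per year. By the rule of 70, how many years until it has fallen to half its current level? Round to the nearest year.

Halving time ≈ 70 / 0.3 = 233.33 → 233 years.

≈ 233 years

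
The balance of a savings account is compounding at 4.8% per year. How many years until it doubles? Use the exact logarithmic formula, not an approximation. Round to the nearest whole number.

15 years

t = ln(2) / ln(1 + 0.048) = 0.6931 / 0.046884 ≈ 14.78.
≈ 15 years.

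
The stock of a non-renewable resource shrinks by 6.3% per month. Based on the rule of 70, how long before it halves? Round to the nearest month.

≈ 11 months

Halving time ≈ 70 / 6.3 = 11.11 → 11 months.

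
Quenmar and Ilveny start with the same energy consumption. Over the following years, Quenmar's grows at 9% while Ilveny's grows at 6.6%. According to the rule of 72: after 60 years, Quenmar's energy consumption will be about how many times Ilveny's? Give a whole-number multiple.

Only the 2.4-point difference matters.
72/2.4 ≈ 30.00 years per doubling of the ratio; 60 years gives 2.00 doublings, so ≈ 4×.

roughly 4 times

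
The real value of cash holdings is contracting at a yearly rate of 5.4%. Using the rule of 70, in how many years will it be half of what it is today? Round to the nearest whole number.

around 13 years

The rule works in reverse for decay: 70/5.4 ≈ 12.96 years to halve.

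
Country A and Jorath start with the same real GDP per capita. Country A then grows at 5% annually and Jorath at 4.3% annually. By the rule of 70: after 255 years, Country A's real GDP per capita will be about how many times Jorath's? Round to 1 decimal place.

Only the 0.7-point difference matters.
70/0.7 ≈ 100.00 years per doubling of the ratio; 255 years gives 2.55 doublings, so ≈ 5.9×.

about 5.9 times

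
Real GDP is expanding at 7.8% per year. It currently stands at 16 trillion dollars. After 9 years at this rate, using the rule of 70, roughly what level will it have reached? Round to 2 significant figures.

It doubles every 70/7.8 ≈ 8.97 years, so 9 years is 1.00 doublings.
2^1.00 ≈ 2.00; 16 × 2.00 ≈ 32 trillion dollars.

around 32 trillion dollars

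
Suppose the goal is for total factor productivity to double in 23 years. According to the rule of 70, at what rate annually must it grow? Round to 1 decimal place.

3.0%

70 / 23 ≈ 3.04, so about 3.0% annually.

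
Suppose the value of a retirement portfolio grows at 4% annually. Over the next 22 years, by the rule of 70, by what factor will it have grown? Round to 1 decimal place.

about 2.4 times

Doubles every ≈ 17.50 years (70/4).
22 years is 1.26 doublings; 2^1.26 ≈ 2.4×.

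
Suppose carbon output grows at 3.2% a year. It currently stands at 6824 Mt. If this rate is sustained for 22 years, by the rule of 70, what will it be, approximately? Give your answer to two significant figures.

≈ 14000 Mt

Doubling time ≈ 70/3.2 = 21.88 years.
22 years is 22/21.88 ≈ 1.01 doublings, a factor of 2^1.01 ≈ 2.01.
6824 × 2.01 ≈ 14000 Mt.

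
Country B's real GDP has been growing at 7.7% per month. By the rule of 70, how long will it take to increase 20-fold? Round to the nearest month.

Doubling time ≈ 70/7.7 = 9.09 months.
20× is log₂ 20 ≈ 4.32 doublings, so ≈ 4.32 × 9.09 = 39 months.

roughly 39 months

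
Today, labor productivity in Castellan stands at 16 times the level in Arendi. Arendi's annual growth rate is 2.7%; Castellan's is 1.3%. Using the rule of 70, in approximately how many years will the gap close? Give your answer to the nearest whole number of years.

What matters is the difference: 1.4 pp.
Rule of 70 on the gap: the ratio halves every 70/1.4 ≈ 50.00 years.
A 16 times gap closes after 4 halvings: 4 × 50.00 ≈ 200 years.

around 200 years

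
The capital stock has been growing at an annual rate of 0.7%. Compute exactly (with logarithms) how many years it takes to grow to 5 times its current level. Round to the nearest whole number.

231 years

t = ln(5) / ln(1 + 0.007) = 1.6094 / 0.006976 ≈ 230.71.
≈ 231 years.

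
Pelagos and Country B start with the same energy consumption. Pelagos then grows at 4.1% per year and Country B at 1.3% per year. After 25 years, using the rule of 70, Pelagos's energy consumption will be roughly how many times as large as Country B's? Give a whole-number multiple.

Rate gap = 4.1% − 1.3% = 2.8 points.
The ratio doubles every 70/2.8 ≈ 25.00 years.
25/25.00 ≈ 1.00 doublings → ratio ≈ 2^1.00 ≈ 2.

approximately 2 times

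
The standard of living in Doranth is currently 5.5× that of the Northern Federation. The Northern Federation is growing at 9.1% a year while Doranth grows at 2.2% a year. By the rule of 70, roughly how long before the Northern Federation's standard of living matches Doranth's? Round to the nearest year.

the Northern Federation gains on Doranth at 9.1% − 2.2% = 6.9 points a year.
At that relative rate the gap halves every 70/6.9 ≈ 10.14 years.
A 5.5× gap takes log₂(5.5) ≈ 2.46 halvings to close: 2.46 × 10.14 ≈ 25 years.

around 25 years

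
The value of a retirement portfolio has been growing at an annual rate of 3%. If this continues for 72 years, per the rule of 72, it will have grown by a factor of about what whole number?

72/3 ≈ 24.00 years per doubling.
72 years fits 3 doublings: 2^3 = 8.

8 times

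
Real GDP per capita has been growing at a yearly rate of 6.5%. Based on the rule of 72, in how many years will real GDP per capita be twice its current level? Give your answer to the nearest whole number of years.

At 6.5%, doubling takes about 72/6.5 = 11.08 years.

roughly 11 years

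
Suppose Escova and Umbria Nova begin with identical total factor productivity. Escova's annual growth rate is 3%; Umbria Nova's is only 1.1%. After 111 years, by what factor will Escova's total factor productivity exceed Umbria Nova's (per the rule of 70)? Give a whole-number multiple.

around 8 times

Only the 1.9-point difference matters.
70/1.9 ≈ 36.84 years per doubling of the ratio; 111 years gives 3.01 doublings, so ≈ 8×.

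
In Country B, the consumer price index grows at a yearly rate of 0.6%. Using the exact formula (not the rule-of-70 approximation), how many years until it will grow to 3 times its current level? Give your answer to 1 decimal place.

183.7 years

t = ln(3) / ln(1 + 0.006) = 1.0986 / 0.005982 ≈ 183.65.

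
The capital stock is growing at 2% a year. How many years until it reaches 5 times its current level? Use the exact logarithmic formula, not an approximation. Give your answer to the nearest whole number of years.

t = ln(5) / ln(1 + 0.02) = 1.6094 / 0.019803 ≈ 81.27.
≈ 81 years.

81 years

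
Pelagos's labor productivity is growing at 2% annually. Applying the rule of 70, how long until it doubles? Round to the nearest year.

about 35 years

Doubling time ≈ 70 / 2 = 35.00 years.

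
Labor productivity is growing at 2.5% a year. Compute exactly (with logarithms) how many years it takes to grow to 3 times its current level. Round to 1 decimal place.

44.5 years

t = ln(3) / ln(1 + 0.025) = 1.0986 / 0.024693 ≈ 44.49.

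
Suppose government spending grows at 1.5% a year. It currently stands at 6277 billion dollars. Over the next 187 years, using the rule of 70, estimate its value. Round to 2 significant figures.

It doubles every 70/1.5 ≈ 46.67 years, so 187 years is 4.01 doublings.
2^4.01 ≈ 16.11; 6277 × 16.11 ≈ 100000 billion dollars.

≈ 100000 billion dollars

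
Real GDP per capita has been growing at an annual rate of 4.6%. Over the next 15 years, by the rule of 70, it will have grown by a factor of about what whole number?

about 2 times

70/4.6 ≈ 15.22 years per doubling.
15 years fits 1 doubling: 2^1 = 2.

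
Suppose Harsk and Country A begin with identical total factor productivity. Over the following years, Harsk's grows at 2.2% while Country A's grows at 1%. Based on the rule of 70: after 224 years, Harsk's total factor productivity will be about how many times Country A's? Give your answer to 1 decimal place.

Only the 1.2-point difference matters.
70/1.2 ≈ 58.33 years per doubling of the ratio; 224 years gives 3.84 doublings, so ≈ 14.3×.

around 14.3 times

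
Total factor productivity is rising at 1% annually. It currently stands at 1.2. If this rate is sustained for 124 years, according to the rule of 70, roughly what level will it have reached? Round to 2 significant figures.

4.1

Doubling time ≈ 70/1 = 70.00 years.
124 years is 124/70.00 ≈ 1.77 doublings, a factor of 2^1.77 ≈ 3.41.
1.2 × 3.41 ≈ 4.1.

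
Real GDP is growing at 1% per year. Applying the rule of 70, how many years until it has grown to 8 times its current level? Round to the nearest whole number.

210 years

One doubling takes 70/1 = 70.00 years.
8 = 2^3, so 3 doublings → 210 years.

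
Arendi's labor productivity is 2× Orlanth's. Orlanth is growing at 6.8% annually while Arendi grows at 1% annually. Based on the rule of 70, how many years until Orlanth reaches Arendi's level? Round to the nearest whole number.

The growth-rate gap is 6.8% − 1% = 5.8 percentage points.
So the ratio between them halves every 70/5.8 ≈ 12.07 years.
A 2× gap closes after 1 halving: 1 × 12.07 ≈ 12 years.

approximately 12 years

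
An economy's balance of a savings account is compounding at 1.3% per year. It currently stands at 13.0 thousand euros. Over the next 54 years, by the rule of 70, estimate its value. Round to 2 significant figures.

around 26 thousand euros

It doubles every 70/1.3 ≈ 53.85 years, so 54 years is 1.00 doublings.
2^1.00 ≈ 2.00; 13.0 × 2.00 ≈ 26 thousand euros.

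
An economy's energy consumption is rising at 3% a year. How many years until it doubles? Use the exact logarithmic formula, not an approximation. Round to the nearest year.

t = ln(2) / ln(1 + 0.03) = 0.6931 / 0.029559 ≈ 23.45.
≈ 23 years.

23 years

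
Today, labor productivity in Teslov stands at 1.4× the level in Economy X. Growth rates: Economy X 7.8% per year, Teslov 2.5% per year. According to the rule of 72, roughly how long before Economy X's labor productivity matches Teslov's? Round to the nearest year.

The growth-rate gap is 7.8% − 2.5% = 5.3 percentage points.
So the ratio between them halves every 72/5.3 ≈ 13.58 years.
A 1.4× gap takes log₂(1.4) ≈ 0.49 halvings to close: 0.49 × 13.58 ≈ 7 years.

7 years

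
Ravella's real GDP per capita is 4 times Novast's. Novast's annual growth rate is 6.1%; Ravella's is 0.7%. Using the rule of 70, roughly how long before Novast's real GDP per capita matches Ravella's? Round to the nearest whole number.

26 years

The growth-rate gap is 6.1% − 0.7% = 5.4 percentage points.
So the ratio between them halves every 70/5.4 ≈ 12.96 years.
A 4 times gap closes after 2 halvings: 2 × 12.96 ≈ 26 years.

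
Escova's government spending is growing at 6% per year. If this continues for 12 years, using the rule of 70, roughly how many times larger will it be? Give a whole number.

Doubling time ≈ 70/6 = 11.67 years.
12/11.67 ≈ 1 doubling, so about 2^1 = 2×.

around 2 times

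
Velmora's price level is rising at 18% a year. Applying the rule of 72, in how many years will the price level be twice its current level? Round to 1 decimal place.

about 4.0 years

Doubling time ≈ 72 / 18 = 4.00 years.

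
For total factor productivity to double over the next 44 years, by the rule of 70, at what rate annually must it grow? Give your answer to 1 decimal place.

70 / 44 ≈ 1.59, so about 1.6% annually.

approximately 1.6%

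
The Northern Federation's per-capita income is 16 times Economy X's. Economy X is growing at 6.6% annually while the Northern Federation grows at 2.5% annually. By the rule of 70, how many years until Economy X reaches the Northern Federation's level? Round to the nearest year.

What matters is the difference: 4.1 pp.
Rule of 70 on the gap: the ratio halves every 70/4.1 ≈ 17.07 years.
A 16 times gap closes after 4 halvings: 4 × 17.07 ≈ 68 years.

about 68 years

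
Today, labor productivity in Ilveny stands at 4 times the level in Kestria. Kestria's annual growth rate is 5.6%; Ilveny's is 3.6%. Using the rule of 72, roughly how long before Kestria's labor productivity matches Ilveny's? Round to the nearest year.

Kestria gains on Ilveny at 5.6% − 3.6% = 2 points a year.
At that relative rate the gap halves every 72/2 ≈ 36.00 years.
A 4 times gap closes after 2 halvings: 2 × 36.00 ≈ 72 years.

72 years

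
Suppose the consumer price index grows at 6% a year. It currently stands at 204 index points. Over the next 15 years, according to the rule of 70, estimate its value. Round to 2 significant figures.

It doubles every 70/6 ≈ 11.67 years, so 15 years is 1.29 doublings.
2^1.29 ≈ 2.45; 204 × 2.45 ≈ 500 index points.

≈ 500 index points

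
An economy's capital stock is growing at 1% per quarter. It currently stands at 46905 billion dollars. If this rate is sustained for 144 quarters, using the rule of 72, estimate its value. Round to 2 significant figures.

roughly 190000 billion dollars

Doubling time ≈ 72/1 = 72.00 quarters.
144 quarters is 144/72.00 ≈ 2.00 doublings, a factor of 2^2.00 ≈ 4.00.
46905 × 4.00 ≈ 190000 billion dollars.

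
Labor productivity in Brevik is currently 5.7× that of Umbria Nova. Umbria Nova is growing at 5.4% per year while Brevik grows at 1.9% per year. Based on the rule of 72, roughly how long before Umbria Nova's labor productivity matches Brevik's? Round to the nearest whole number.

What matters is the difference: 3.5 pp.
Rule of 72 on the gap: the ratio halves every 72/3.5 ≈ 20.57 years.
A 5.7× gap takes log₂(5.7) ≈ 2.51 halvings to close: 2.51 × 20.57 ≈ 52 years.

roughly 52 years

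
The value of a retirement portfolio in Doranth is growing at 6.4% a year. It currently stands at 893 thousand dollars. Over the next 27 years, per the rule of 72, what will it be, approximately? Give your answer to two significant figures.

4700 thousand dollars

It doubles every 72/6.4 ≈ 11.25 years, so 27 years is 2.40 doublings.
2^2.40 ≈ 5.28; 893 × 5.28 ≈ 4700 thousand dollars.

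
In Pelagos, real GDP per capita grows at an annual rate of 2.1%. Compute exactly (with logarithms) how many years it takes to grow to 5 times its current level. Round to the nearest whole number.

77 years

t = ln(5) / ln(1 + 0.021) = 1.6094 / 0.020783 ≈ 77.44.
≈ 77 years.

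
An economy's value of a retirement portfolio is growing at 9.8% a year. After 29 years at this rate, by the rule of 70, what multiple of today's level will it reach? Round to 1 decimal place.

Doubling time ≈ 70/9.8 = 7.14 years.
29 years / 7.14 ≈ 4.06 doublings → factor 2^4.06 ≈ 16.7.

around 16.7 times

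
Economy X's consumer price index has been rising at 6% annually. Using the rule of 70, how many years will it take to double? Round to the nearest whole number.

70/6 ≈ 11.67, so it doubles roughly every 12 years.

around 12 years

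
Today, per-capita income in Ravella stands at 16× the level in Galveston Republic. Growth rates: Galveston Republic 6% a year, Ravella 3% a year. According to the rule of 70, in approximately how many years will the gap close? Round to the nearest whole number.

Galveston Republic gains on Ravella at 6% − 3% = 3 points a year.
At that relative rate the gap halves every 70/3 ≈ 23.33 years.
A 16× gap closes after 4 halvings: 4 × 23.33 ≈ 93 years.

about 93 years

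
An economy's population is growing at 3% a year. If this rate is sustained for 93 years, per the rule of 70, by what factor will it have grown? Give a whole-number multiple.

about 16 times

70/3 ≈ 23.33 years per doubling.
93 years fits 4 doublings: 2^4 = 16.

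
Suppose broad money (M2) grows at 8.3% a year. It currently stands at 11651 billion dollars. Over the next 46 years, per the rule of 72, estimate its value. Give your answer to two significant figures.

Doubling time ≈ 72/8.3 = 8.67 years.
46 years is 46/8.67 ≈ 5.31 doublings, a factor of 2^5.31 ≈ 39.67.
11651 × 39.67 ≈ 460000 billion dollars.

about 460000 billion dollars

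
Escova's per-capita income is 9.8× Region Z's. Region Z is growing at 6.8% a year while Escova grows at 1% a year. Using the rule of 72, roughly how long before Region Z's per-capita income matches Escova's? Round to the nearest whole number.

Region Z gains on Escova at 6.8% − 1% = 5.8 points a year.
At that relative rate the gap halves every 72/5.8 ≈ 12.41 years.
A 9.8× gap takes log₂(9.8) ≈ 3.29 halvings to close: 3.29 × 12.41 ≈ 41 years.

about 41 years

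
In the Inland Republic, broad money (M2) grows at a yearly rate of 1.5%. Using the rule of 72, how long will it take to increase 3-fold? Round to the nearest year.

At 1.5% it doubles every 72/1.5 ≈ 48.00 years.
Reaching 3× takes log₂(3) ≈ 1.58 doublings.
1.58 × 48.00 ≈ 76 years.

76 years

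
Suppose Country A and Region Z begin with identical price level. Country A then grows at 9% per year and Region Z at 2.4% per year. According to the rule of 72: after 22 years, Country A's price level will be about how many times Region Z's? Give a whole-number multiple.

approximately 4 times

Rate gap = 9% − 2.4% = 6.6 points.
The ratio doubles every 72/6.6 ≈ 10.91 years.
22/10.91 ≈ 2.02 doublings → ratio ≈ 2^2.02 ≈ 4.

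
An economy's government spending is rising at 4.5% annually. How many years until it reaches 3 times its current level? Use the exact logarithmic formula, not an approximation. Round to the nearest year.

25 years

t = ln(3) / ln(1 + 0.045) = 1.0986 / 0.044017 ≈ 24.96.
≈ 25 years.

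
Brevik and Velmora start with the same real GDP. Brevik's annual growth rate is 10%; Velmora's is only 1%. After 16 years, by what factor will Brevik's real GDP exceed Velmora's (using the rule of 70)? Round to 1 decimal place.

4.2 times

Only the 9-point difference matters.
70/9 ≈ 7.78 years per doubling of the ratio; 16 years gives 2.06 doublings, so ≈ 4.2×.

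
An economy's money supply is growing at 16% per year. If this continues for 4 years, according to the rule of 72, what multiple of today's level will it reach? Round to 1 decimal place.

Doubles every ≈ 4.50 years (72/16).
4 years is 0.89 doublings; 2^0.89 ≈ 1.9×.

approximately 1.9 times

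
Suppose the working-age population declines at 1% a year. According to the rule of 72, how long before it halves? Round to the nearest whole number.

≈ 72 years

The rule works in reverse for decay: 72/1 ≈ 72.00 years to halve.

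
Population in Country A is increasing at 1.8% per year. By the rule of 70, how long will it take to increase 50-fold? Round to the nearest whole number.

Doubling time ≈ 70/1.8 = 38.89 years.
50× is log₂ 50 ≈ 5.64 doublings, so ≈ 5.64 × 38.89 = 219 years.

approximately 219 years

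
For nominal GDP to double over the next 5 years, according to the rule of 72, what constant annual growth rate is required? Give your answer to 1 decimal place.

72 / 5 ≈ 14.40, so about 14.4% a year.

≈ 14.4%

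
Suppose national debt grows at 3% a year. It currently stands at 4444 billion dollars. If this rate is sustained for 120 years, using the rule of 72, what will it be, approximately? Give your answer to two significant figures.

It doubles every 72/3 ≈ 24.00 years, so 120 years is 5.00 doublings.
2^5.00 ≈ 32.00; 4444 × 32.00 ≈ 140000 billion dollars.

140000 billion dollars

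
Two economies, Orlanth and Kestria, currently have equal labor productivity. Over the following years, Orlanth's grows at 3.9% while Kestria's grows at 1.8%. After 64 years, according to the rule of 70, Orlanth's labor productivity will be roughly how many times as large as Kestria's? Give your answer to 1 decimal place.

Orlanth pulls ahead at 2.1 pp per year, so the ratio doubles every 70/2.1 ≈ 33.33 years.
In 64 years that's 1.92 doublings: 2^1.92 ≈ 3.8.

around 3.8 times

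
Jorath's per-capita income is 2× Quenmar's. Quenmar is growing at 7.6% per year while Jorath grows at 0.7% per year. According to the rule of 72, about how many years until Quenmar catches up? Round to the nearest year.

Quenmar gains on Jorath at 7.6% − 0.7% = 6.9 points a year.
At that relative rate the gap halves every 72/6.9 ≈ 10.43 years.
A 2× gap closes after 1 halving: 1 × 10.43 ≈ 10 years.

about 10 years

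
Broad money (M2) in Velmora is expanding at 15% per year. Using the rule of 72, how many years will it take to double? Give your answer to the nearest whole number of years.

72/15 ≈ 4.80, so it doubles roughly every 5 years.

5 years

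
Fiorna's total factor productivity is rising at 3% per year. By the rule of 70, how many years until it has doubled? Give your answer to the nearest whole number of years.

At 3%, doubling takes about 70/3 = 23.33 years.

around 23 years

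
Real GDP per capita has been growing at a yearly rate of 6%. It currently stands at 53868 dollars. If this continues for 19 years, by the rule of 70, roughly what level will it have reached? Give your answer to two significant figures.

170000 dollars

Doubling time ≈ 70/6 = 11.67 years.
19 years is 19/11.67 ≈ 1.63 doublings, a factor of 2^1.63 ≈ 3.10.
53868 × 3.10 ≈ 170000 dollars.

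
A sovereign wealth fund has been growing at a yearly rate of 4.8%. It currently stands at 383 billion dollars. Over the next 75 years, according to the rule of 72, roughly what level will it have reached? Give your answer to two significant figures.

≈ 12000 billion dollars

It doubles every 72/4.8 ≈ 15.00 years, so 75 years is 5.00 doublings.
2^5.00 ≈ 32.00; 383 × 32.00 ≈ 12000 billion dollars.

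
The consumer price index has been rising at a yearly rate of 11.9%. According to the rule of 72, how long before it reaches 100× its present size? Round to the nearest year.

about 40 years

Doubling time ≈ 72/11.9 = 6.05 years.
Reaching 100× takes log₂(100) ≈ 6.64 doublings.
6.64 × 6.05 ≈ 40 years.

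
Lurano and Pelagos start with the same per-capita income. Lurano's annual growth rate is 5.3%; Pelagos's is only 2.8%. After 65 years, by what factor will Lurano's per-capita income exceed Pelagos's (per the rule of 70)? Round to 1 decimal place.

Only the 2.5-point difference matters.
70/2.5 ≈ 28.00 years per doubling of the ratio; 65 years gives 2.32 doublings, so ≈ 5.0×.

5.0 times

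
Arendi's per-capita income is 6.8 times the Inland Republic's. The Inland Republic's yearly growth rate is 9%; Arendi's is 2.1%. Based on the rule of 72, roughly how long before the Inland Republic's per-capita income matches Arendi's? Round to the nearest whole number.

What matters is the difference: 6.9 pp.
Rule of 72 on the gap: the ratio halves every 72/6.9 ≈ 10.43 years.
A 6.8 times gap takes log₂(6.8) ≈ 2.77 halvings to close: 2.77 × 10.43 ≈ 29 years.

29 years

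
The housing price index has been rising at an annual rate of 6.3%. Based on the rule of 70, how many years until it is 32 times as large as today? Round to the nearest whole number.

At 6.3% it doubles every 70/6.3 ≈ 11.11 years.
Getting to 32× needs 5 doublings: 5 × 11.11 ≈ 56 years.

around 56 years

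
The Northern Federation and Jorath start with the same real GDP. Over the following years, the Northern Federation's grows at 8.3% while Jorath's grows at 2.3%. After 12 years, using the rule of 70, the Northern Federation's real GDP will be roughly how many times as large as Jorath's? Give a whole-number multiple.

2 times

Rate gap = 8.3% − 2.3% = 6 points.
The ratio doubles every 70/6 ≈ 11.67 years.
12/11.67 ≈ 1.03 doublings → ratio ≈ 2^1.03 ≈ 2.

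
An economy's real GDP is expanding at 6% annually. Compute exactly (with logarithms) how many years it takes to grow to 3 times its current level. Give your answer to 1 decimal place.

18.9 years

t = ln(3) / ln(1 + 0.06) = 1.0986 / 0.058269 ≈ 18.85.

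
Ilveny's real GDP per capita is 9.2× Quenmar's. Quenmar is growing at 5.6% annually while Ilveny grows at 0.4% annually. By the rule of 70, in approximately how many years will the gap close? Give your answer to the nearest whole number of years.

about 43 years

The growth-rate gap is 5.6% − 0.4% = 5.2 percentage points.
So the ratio between them halves every 70/5.2 ≈ 13.46 years.
A 9.2× gap takes log₂(9.2) ≈ 3.20 halvings to close: 3.20 × 13.46 ≈ 43 years.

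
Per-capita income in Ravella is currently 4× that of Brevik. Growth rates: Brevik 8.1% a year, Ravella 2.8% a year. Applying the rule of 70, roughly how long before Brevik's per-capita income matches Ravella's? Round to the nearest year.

The growth-rate gap is 8.1% − 2.8% = 5.3 percentage points.
So the ratio between them halves every 70/5.3 ≈ 13.21 years.
A 4× gap closes after 2 halvings: 2 × 13.21 ≈ 26 years.

about 26 years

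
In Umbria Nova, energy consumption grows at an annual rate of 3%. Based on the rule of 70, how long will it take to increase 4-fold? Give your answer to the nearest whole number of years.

approximately 47 years

Doubling time ≈ 70/3 = 23.33 years.
4 = 2^2, so 2 doublings → 47 years.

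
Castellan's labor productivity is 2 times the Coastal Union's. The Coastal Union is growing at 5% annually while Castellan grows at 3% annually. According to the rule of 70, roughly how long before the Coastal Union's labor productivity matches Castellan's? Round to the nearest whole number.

≈ 35 years

What matters is the difference: 2 pp.
Rule of 70 on the gap: the ratio halves every 70/2 ≈ 35.00 years.
A 2 times gap closes after 1 halving: 1 × 35.00 ≈ 35 years.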